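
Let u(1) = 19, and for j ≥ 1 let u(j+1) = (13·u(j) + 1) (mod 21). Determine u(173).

5

u(1) = 19,  u(2) = 17,  u(3) = 12,  u(4) = 10,  u(5) = 5,  u(6) = 3,  u(7) = 19.
Since u(7) = u(1) = 19, the sequence is periodic with period 6.
So u(173) = u(1 + ((173-1) mod 6)) = u(5) = 5.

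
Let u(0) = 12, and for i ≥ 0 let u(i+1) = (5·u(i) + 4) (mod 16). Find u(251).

8

Computing terms: u(0) = 12; u(1) = 0; u(2) = 4; u(3) = 8; u(4) = 12.
The sequence repeats with period 4.
So u(251) = u(0 + ((251-0) mod 4)) = u(3) = 8.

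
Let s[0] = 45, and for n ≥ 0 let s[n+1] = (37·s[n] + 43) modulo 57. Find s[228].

45

s[0] = 45, s[1] = 55, s[2] = 26, s[3] = 36, s[4] = 7, s[5] = 17, s[6] = 45.
Since s[6] = s[0] = 45, the sequence is periodic with period 6.
So s[228] = s[0 + ((228-0) mod 6)] = s[0] = 45.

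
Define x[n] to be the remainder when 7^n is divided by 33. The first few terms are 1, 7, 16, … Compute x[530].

1

Listing terms: x[0] = 1, x[1] = 7, x[2] = 16, x[3] = 13, x[4] = 25, x[5] = 10, x[6] = 4, x[7] = 28, x[8] = 31, x[9] = 19, x[10] = 1.
The sequence repeats with period 10.
So x[530] = x[0 + ((530-0) mod 10)] = x[0] = 1.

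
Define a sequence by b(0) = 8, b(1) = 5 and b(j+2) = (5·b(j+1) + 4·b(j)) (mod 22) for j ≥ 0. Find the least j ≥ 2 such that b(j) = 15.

Computing terms: b(0) = 8; b(1) = 5; b(2) = 13; b(3) = 19; b(4) = 15; b(5) = 19; b(6) = 1; b(7) = 15; b(8) = 13; b(9) = 15; b(10) = 17; b(11) = 13; b(12) = 1; b(13) = 13; b(14) = 3; b(15) = 1; b(16) = 17; b(17) = 1; b(18) = 7; b(19) = 17; b(20) = 3; b(21) = 17; b(22) = 9; b(23) = 3; b(24) = 7; b(25) = 3; b(26) = 21; b(27) = 7; b(28) = 9; b(29) = 7; b(30) = 5; b(31) = 9; b(32) = 21; b(33) = 9; b(34) = 19; b(35) = 21; b(36) = 5; b(37) = 21; b(38) = 15; b(39) = 5; b(40) = 19; b(41) = 5; b(42) = 13.
Since (b(41), b(42)) = (b(1), b(2)) = (5, 13) (two consecutive terms determine the rest), the sequence is eventually periodic: after a pre-period of length 1 it cycles with period 40.
The value 15 first appears (with j ≥ 2) at b(4).

4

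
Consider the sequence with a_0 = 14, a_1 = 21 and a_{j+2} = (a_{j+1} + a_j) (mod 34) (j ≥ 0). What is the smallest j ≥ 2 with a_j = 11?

Listing terms: a_0 = 14,  a_1 = 21,  a_2 = 1,  a_3 = 22,  a_4 = 23,  a_5 = 11,  a_6 = 0,  a_7 = 11,  a_8 = 11,  a_9 = 22,  a_{10} = 33,  a_{11} = 21,  a_{12} = 20,  a_{13} = 7,  a_{14} = 27,  a_{15} = 0,  a_{16} = 27,  a_{17} = 27,  a_{18} = 20,  a_{19} = 13,  a_{20} = 33,  a_{21} = 12,  a_{22} = 11,  a_{23} = 23,  a_{24} = 0,  a_{25} = 23,  a_{26} = 23,  a_{27} = 12,  a_{28} = 1,  a_{29} = 13,  a_{30} = 14,  a_{31} = 27,  a_{32} = 7,  a_{33} = 0,  a_{34} = 7,  a_{35} = 7,  a_{36} = 14,  a_{37} = 21.
The sequence repeats with period 36.
The value 11 first appears (with j ≥ 2) at a_5.

5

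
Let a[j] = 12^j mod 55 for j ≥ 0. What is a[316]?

1

Listing terms: a[0] = 1; a[1] = 12; a[2] = 34; a[3] = 23; a[4] = 1.
Since a[4] = a[0] = 1, the sequence is periodic with period 4.
(316 - 0) mod 4 = 0, so a[316] = a[0] = 1.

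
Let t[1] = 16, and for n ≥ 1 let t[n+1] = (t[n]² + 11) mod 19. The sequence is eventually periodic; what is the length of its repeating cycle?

Computing terms: t[1] = 16,  t[2] = 1,  t[3] = 12,  t[4] = 3,  t[5] = 1.
Since t[5] = t[2] = 1, the sequence is eventually periodic: after a pre-period of length 1 it cycles with period 3.

3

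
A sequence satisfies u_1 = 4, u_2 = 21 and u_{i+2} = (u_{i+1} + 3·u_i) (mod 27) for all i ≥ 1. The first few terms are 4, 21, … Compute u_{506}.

6

We have u_1 = 4; u_2 = 21; u_3 = 6; u_4 = 15; u_5 = 6; u_6 = 24; u_7 = 15; u_8 = 6.
Since (u_7, u_8) = (u_4, u_5) = (15, 6) (two consecutive terms determine the rest), the sequence is eventually periodic: after a pre-period of length 3 it cycles with period 3.
For i ≥ 4, u_i depends only on (i - 4) mod 3. (506 - 4) mod 3 = 1, so u_{506} = u_5 = 6.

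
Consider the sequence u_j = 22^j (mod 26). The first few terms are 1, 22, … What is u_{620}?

16

We have u_0 = 1; u_1 = 22; u_2 = 16; u_3 = 14; u_4 = 22.
Since u_4 = u_1 = 22, the sequence is eventually periodic: after a pre-period of length 1 it cycles with period 3.
For j ≥ 1, u_j depends only on (j - 1) mod 3. (620 - 1) mod 3 = 1, so u_{620} = u_2 = 16.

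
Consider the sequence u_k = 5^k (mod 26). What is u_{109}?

Computing terms: u_0 = 1,  u_1 = 5,  u_2 = 25,  u_3 = 21,  u_4 = 1.
Since u_4 = u_0 = 1, the sequence is periodic with period 4.
So u_{109} = u_{0 + ((109-0) mod 4)} = u_1 = 5.

5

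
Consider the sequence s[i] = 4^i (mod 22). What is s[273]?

20

Listing terms: s[0] = 1, s[1] = 4, s[2] = 16, s[3] = 20, s[4] = 14, s[5] = 12, s[6] = 4.
Since s[6] = s[1] = 4, the sequence is eventually periodic: after a pre-period of length 1 it cycles with period 5.
For i ≥ 1, s[i] depends only on (i - 1) mod 5. (273 - 1) mod 5 = 2, so s[273] = s[3] = 20.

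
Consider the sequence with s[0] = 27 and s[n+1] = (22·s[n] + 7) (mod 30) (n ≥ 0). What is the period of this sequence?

12

s[0] = 27, s[1] = 1, s[2] = 29, s[3] = 15, s[4] = 7, s[5] = 11, s[6] = 9, s[7] = 25, s[8] = 17, s[9] = 21, s[10] = 19, s[11] = 5, s[12] = 27.
Since s[12] = s[0] = 27, the sequence is periodic with period 12.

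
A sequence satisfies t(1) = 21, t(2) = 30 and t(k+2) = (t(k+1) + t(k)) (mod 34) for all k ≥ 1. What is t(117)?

19

t(1) = 21, t(2) = 30, t(3) = 17, t(4) = 13, t(5) = 30, t(6) = 9, t(7) = 5, t(8) = 14, t(9) = 19, t(10) = 33, t(11) = 18, t(12) = 17, t(13) = 1, t(14) = 18, t(15) = 19, t(16) = 3, t(17) = 22, t(18) = 25, t(19) = 13, t(20) = 4, t(21) = 17, t(22) = 21, t(23) = 4, t(24) = 25, t(25) = 29, t(26) = 20, t(27) = 15, t(28) = 1, t(29) = 16, t(30) = 17, t(31) = 33, t(32) = 16, t(33) = 15, t(34) = 31, t(35) = 12, t(36) = 9, t(37) = 21, t(38) = 30.
Since (t(37), t(38)) = (t(1), t(2)) = (21, 30) (two consecutive terms determine the rest), the sequence is periodic with period 36.
(117 - 1) mod 36 = 8, so t(117) = t(9) = 19.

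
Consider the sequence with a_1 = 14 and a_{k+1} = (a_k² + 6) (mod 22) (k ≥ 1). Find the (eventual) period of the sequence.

5

We have a_1 = 14, a_2 = 4, a_3 = 0, a_4 = 6, a_5 = 20, a_6 = 10, a_7 = 18, a_8 = 0.
Since a_8 = a_3 = 0, the sequence is eventually periodic: after a pre-period of length 2 it cycles with period 5.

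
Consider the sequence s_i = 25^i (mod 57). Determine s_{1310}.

s_0 = 1; s_1 = 25; s_2 = 55; s_3 = 7; s_4 = 4; s_5 = 43; s_6 = 49; s_7 = 28; s_8 = 16; s_9 = 1.
The sequence repeats with period 9.
(1310 - 0) mod 9 = 5, so s_{1310} = s_5 = 43.

43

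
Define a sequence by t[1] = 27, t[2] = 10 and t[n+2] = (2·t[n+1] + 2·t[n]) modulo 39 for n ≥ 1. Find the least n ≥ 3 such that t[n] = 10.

8

We have t[1] = 27,  t[2] = 10,  t[3] = 35,  t[4] = 12,  t[5] = 16,  t[6] = 17,  t[7] = 27,  t[8] = 10.
Since (t[7], t[8]) = (t[1], t[2]) = (27, 10) (two consecutive terms determine the rest), the sequence is periodic with period 6.
The value 10 next appears (with n ≥ 3) at t[8].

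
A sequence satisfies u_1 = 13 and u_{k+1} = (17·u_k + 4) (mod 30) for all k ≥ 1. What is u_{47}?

u_1 = 13, u_2 = 15, u_3 = 19, u_4 = 27, u_5 = 13.
The sequence repeats with period 4.
So u_{47} = u_{1 + ((47-1) mod 4)} = u_3 = 19.

19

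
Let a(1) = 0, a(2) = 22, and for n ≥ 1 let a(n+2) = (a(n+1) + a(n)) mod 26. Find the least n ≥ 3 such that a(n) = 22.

We have a(1) = 0,  a(2) = 22,  a(3) = 22,  a(4) = 18,  a(5) = 14,  a(6) = 6,  a(7) = 20,  a(8) = 0,  a(9) = 20,  a(10) = 20,  a(11) = 14,  a(12) = 8,  a(13) = 22,  a(14) = 4,  a(15) = 0,  a(16) = 4,  a(17) = 4,  a(18) = 8,  a(19) = 12,  a(20) = 20,  a(21) = 6,  a(22) = 0,  a(23) = 6,  a(24) = 6,  a(25) = 12,  a(26) = 18,  a(27) = 4,  a(28) = 22,  a(29) = 0,  a(30) = 22.
Since (a(29), a(30)) = (a(1), a(2)) = (0, 22) (two consecutive terms determine the rest), the sequence is periodic with period 28.
The value 22 first appears (with n ≥ 3) at a(3).

3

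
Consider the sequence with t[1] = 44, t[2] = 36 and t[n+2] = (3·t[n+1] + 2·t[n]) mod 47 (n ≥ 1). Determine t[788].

23

Computing terms: t[1] = 44; t[2] = 36; t[3] = 8; t[4] = 2; t[5] = 22; t[6] = 23; t[7] = 19; t[8] = 9; t[9] = 18; t[10] = 25; t[11] = 17; t[12] = 7; t[13] = 8; t[14] = 38; t[15] = 36; t[16] = 43; t[17] = 13; t[18] = 31; t[19] = 25; t[20] = 43; t[21] = 38; t[22] = 12; t[23] = 18; t[24] = 31; t[25] = 35; t[26] = 26; t[27] = 7; t[28] = 26; t[29] = 45; t[30] = 46; t[31] = 40; t[32] = 24; t[33] = 11; t[34] = 34; t[35] = 30; t[36] = 17; t[37] = 17; t[38] = 38; t[39] = 7; t[40] = 3; t[41] = 23; t[42] = 28; t[43] = 36; t[44] = 23; t[45] = 0; t[46] = 46; t[47] = 44; t[48] = 36.
The sequence repeats with period 46.
(788 - 1) mod 46 = 5, so t[788] = t[6] = 23.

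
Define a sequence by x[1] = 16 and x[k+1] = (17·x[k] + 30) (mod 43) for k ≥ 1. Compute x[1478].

2

Computing terms: x[1] = 16,  x[2] = 1,  x[3] = 4,  x[4] = 12,  x[5] = 19,  x[6] = 9,  x[7] = 11,  x[8] = 2,  x[9] = 21,  x[10] = 0,  x[11] = 30,  x[12] = 24,  x[13] = 8,  x[14] = 37,  x[15] = 14,  x[16] = 10,  x[17] = 28,  x[18] = 33,  x[19] = 32,  x[20] = 15,  x[21] = 27,  x[22] = 16.
The sequence repeats with period 21.
So x[1478] = x[1 + ((1478-1) mod 21)] = x[8] = 2.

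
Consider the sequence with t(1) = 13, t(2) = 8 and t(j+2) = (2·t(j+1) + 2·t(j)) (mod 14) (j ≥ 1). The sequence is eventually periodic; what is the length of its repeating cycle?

48

Computing terms: t(1) = 13,  t(2) = 8,  t(3) = 0,  t(4) = 2,  t(5) = 4,  t(6) = 12,  t(7) = 4,  t(8) = 4,  t(9) = 2,  t(10) = 12,  t(11) = 0,  t(12) = 10,  t(13) = 6,  t(14) = 4,  t(15) = 6,  t(16) = 6,  t(17) = 10,  t(18) = 4,  t(19) = 0,  t(20) = 8,  t(21) = 2,  t(22) = 6,  t(23) = 2,  t(24) = 2,  t(25) = 8,  t(26) = 6,  t(27) = 0,  t(28) = 12,  t(29) = 10,  t(30) = 2,  t(31) = 10,  t(32) = 10,  t(33) = 12,  t(34) = 2,  t(35) = 0,  t(36) = 4,  t(37) = 8,  t(38) = 10,  t(39) = 8,  t(40) = 8,  t(41) = 4,  t(42) = 10,  t(43) = 0,  t(44) = 6,  t(45) = 12,  t(46) = 8,  t(47) = 12,  t(48) = 12,  t(49) = 6,  t(50) = 8,  t(51) = 0.
Since (t(50), t(51)) = (t(2), t(3)) = (8, 0) (two consecutive terms determine the rest), the sequence is eventually periodic: after a pre-period of length 1 it cycles with period 48.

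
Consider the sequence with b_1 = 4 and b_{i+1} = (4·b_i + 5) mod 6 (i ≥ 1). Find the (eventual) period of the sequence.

Computing terms: b_1 = 4,  b_2 = 3,  b_3 = 5,  b_4 = 1,  b_5 = 3.
Since b_5 = b_2 = 3, the sequence is eventually periodic: after a pre-period of length 1 it cycles with period 3.

3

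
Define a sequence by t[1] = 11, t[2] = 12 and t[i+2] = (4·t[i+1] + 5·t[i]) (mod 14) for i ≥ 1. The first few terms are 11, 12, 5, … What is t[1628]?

Computing terms: t[1] = 11,  t[2] = 12,  t[3] = 5,  t[4] = 10,  t[5] = 9,  t[6] = 2,  t[7] = 11,  t[8] = 12.
The sequence repeats with period 6.
(1628 - 1) mod 6 = 1, so t[1628] = t[2] = 12.

12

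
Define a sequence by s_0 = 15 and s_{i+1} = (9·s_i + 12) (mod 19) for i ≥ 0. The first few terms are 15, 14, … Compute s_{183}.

s_0 = 15, s_1 = 14, s_2 = 5, s_3 = 0, s_4 = 12, s_5 = 6, s_6 = 9, s_7 = 17, s_8 = 13, s_9 = 15.
Since s_9 = s_0 = 15, the sequence is periodic with period 9.
So s_{183} = s_{0 + ((183-0) mod 9)} = s_3 = 0.

0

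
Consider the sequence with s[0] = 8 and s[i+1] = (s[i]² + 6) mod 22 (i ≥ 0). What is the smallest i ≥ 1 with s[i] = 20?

4

Listing terms: s[0] = 8,  s[1] = 4,  s[2] = 0,  s[3] = 6,  s[4] = 20,  s[5] = 10,  s[6] = 18,  s[7] = 0.
Since s[7] = s[2] = 0, the sequence is eventually periodic: after a pre-period of length 2 it cycles with period 5.
The value 20 first appears (with i ≥ 1) at s[4].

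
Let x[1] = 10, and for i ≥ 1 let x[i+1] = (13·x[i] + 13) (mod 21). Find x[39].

Computing terms: x[1] = 10,  x[2] = 17,  x[3] = 3,  x[4] = 10.
The sequence repeats with period 3.
(39 - 1) mod 3 = 2, so x[39] = x[3] = 3.

3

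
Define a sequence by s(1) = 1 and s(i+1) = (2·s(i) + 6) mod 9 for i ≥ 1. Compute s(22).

5

We have s(1) = 1,  s(2) = 8,  s(3) = 4,  s(4) = 5,  s(5) = 7,  s(6) = 2,  s(7) = 1.
Since s(7) = s(1) = 1, the sequence is periodic with period 6.
(22 - 1) mod 6 = 3, so s(22) = s(4) = 5.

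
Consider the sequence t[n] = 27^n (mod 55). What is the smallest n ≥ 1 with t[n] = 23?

15

t[0] = 1; t[1] = 27; t[2] = 14; t[3] = 48; t[4] = 31; t[5] = 12; t[6] = 49; t[7] = 3; t[8] = 26; t[9] = 42; t[10] = 34; t[11] = 38; t[12] = 36; t[13] = 37; t[14] = 9; t[15] = 23; t[16] = 16; t[17] = 47; t[18] = 4; t[19] = 53; t[20] = 1.
The sequence repeats with period 20.
The value 23 first appears (with n ≥ 1) at t[15].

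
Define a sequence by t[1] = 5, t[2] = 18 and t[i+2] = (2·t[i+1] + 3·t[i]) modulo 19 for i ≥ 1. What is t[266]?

We have t[1] = 5,  t[2] = 18,  t[3] = 13,  t[4] = 4,  t[5] = 9,  t[6] = 11,  t[7] = 11,  t[8] = 17,  t[9] = 10,  t[10] = 14,  t[11] = 1,  t[12] = 6,  t[13] = 15,  t[14] = 10,  t[15] = 8,  t[16] = 8,  t[17] = 2,  t[18] = 9,  t[19] = 5,  t[20] = 18.
Since (t[19], t[20]) = (t[1], t[2]) = (5, 18) (two consecutive terms determine the rest), the sequence is periodic with period 18.
So t[266] = t[1 + ((266-1) mod 18)] = t[14] = 10.

10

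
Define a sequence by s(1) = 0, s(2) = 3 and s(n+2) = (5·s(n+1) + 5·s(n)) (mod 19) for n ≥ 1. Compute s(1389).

15

Computing terms: s(1) = 0,  s(2) = 3,  s(3) = 15,  s(4) = 14,  s(5) = 12,  s(6) = 16,  s(7) = 7,  s(8) = 1,  s(9) = 2,  s(10) = 15,  s(11) = 9,  s(12) = 6,  s(13) = 18,  s(14) = 6,  s(15) = 6,  s(16) = 3,  s(17) = 7,  s(18) = 12,  s(19) = 0,  s(20) = 3.
Since (s(19), s(20)) = (s(1), s(2)) = (0, 3) (two consecutive terms determine the rest), the sequence is periodic with period 18.
(1389 - 1) mod 18 = 2, so s(1389) = s(3) = 15.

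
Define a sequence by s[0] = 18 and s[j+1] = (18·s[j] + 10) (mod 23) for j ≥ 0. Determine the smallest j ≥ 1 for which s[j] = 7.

3

s[0] = 18,  s[1] = 12,  s[2] = 19,  s[3] = 7,  s[4] = 21,  s[5] = 20,  s[6] = 2,  s[7] = 0,  s[8] = 10,  s[9] = 6,  s[10] = 3,  s[11] = 18.
The sequence repeats with period 11.
The value 7 first appears (with j ≥ 1) at s[3].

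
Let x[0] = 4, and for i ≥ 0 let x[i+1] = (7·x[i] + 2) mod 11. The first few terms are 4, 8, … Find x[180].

4

Listing terms: x[0] = 4; x[1] = 8; x[2] = 3; x[3] = 1; x[4] = 9; x[5] = 10; x[6] = 6; x[7] = 0; x[8] = 2; x[9] = 5; x[10] = 4.
The sequence repeats with period 10.
So x[180] = x[0 + ((180-0) mod 10)] = x[0] = 4.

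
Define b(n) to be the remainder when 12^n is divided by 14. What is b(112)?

Listing terms: b(1) = 12, b(2) = 4, b(3) = 6, b(4) = 2, b(5) = 10, b(6) = 8, b(7) = 12.
Since b(7) = b(1) = 12, the sequence is periodic with period 6.
(112 - 1) mod 6 = 3, so b(112) = b(4) = 2.

2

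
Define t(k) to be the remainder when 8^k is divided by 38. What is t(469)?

Listing terms: t(1) = 8, t(2) = 26, t(3) = 18, t(4) = 30, t(5) = 12, t(6) = 20, t(7) = 8.
The sequence repeats with period 6.
(469 - 1) mod 6 = 0, so t(469) = t(1) = 8.

8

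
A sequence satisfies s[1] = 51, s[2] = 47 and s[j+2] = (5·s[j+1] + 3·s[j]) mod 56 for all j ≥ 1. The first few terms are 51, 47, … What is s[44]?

47

Computing terms: s[1] = 51; s[2] = 47; s[3] = 52; s[4] = 9; s[5] = 33; s[6] = 24; s[7] = 51; s[8] = 47.
Since (s[7], s[8]) = (s[1], s[2]) = (51, 47) (two consecutive terms determine the rest), the sequence is periodic with period 6.
(44 - 1) mod 6 = 1, so s[44] = s[2] = 47.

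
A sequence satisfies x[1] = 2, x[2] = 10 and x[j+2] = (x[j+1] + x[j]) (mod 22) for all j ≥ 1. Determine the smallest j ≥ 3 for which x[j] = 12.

We have x[1] = 2, x[2] = 10, x[3] = 12, x[4] = 0, x[5] = 12, x[6] = 12, x[7] = 2, x[8] = 14, x[9] = 16, x[10] = 8, x[11] = 2, x[12] = 10.
The sequence repeats with period 10.
The value 12 first appears (with j ≥ 3) at x[3].

3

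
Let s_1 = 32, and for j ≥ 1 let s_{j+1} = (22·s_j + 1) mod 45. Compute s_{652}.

Listing terms: s_1 = 32; s_2 = 30; s_3 = 31; s_4 = 8; s_5 = 42; s_6 = 25; s_7 = 11; s_8 = 18; s_9 = 37; s_{10} = 5; s_{11} = 21; s_{12} = 13; s_{13} = 17; s_{14} = 15; s_{15} = 16; s_{16} = 38; s_{17} = 27; s_{18} = 10; s_{19} = 41; s_{20} = 3; s_{21} = 22; s_{22} = 35; s_{23} = 6; s_{24} = 43; s_{25} = 2; s_{26} = 0; s_{27} = 1; s_{28} = 23; s_{29} = 12; s_{30} = 40; s_{31} = 26; s_{32} = 33; s_{33} = 7; s_{34} = 20; s_{35} = 36; s_{36} = 28; s_{37} = 32.
The sequence repeats with period 36.
So s_{652} = s_{1 + ((652-1) mod 36)} = s_4 = 8.

8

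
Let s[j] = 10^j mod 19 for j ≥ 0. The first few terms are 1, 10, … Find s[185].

Computing terms: s[0] = 1, s[1] = 10, s[2] = 5, s[3] = 12, s[4] = 6, s[5] = 3, s[6] = 11, s[7] = 15, s[8] = 17, s[9] = 18, s[10] = 9, s[11] = 14, s[12] = 7, s[13] = 13, s[14] = 16, s[15] = 8, s[16] = 4, s[17] = 2, s[18] = 1.
The sequence repeats with period 18.
(185 - 0) mod 18 = 5, so s[185] = s[5] = 3.

3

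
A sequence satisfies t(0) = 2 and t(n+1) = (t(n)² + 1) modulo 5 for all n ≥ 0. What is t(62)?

1

Listing terms: t(0) = 2, t(1) = 0, t(2) = 1, t(3) = 2.
The sequence repeats with period 3.
(62 - 0) mod 3 = 2, so t(62) = t(2) = 1.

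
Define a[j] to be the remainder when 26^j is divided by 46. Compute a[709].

Listing terms: a[0] = 1,  a[1] = 26,  a[2] = 32,  a[3] = 4,  a[4] = 12,  a[5] = 36,  a[6] = 16,  a[7] = 2,  a[8] = 6,  a[9] = 18,  a[10] = 8,  a[11] = 24,  a[12] = 26.
Since a[12] = a[1] = 26, the sequence is eventually periodic: after a pre-period of length 1 it cycles with period 11.
For j ≥ 1, a[j] depends only on (j - 1) mod 11. (709 - 1) mod 11 = 4, so a[709] = a[5] = 36.

36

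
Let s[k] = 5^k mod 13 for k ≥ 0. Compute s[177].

5

s[0] = 1,  s[1] = 5,  s[2] = 12,  s[3] = 8,  s[4] = 1.
The sequence repeats with period 4.
So s[177] = s[0 + ((177-0) mod 4)] = s[1] = 5.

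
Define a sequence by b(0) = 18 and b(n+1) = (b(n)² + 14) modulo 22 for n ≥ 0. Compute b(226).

b(0) = 18, b(1) = 8, b(2) = 12, b(3) = 4, b(4) = 8.
Since b(4) = b(1) = 8, the sequence is eventually periodic: after a pre-period of length 1 it cycles with period 3.
For n ≥ 1, b(n) depends only on (n - 1) mod 3. (226 - 1) mod 3 = 0, so b(226) = b(1) = 8.

8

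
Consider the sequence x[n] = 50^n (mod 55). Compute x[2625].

10

We have x[1] = 50,  x[2] = 25,  x[3] = 40,  x[4] = 20,  x[5] = 10,  x[6] = 5,  x[7] = 30,  x[8] = 15,  x[9] = 35,  x[10] = 45,  x[11] = 50.
The sequence repeats with period 10.
So x[2625] = x[1 + ((2625-1) mod 10)] = x[5] = 10.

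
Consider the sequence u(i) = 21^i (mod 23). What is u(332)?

4

We have u(1) = 21,  u(2) = 4,  u(3) = 15,  u(4) = 16,  u(5) = 14,  u(6) = 18,  u(7) = 10,  u(8) = 3,  u(9) = 17,  u(10) = 12,  u(11) = 22,  u(12) = 2,  u(13) = 19,  u(14) = 8,  u(15) = 7,  u(16) = 9,  u(17) = 5,  u(18) = 13,  u(19) = 20,  u(20) = 6,  u(21) = 11,  u(22) = 1,  u(23) = 21.
Since u(23) = u(1) = 21, the sequence is periodic with period 22.
(332 - 1) mod 22 = 1, so u(332) = u(2) = 4.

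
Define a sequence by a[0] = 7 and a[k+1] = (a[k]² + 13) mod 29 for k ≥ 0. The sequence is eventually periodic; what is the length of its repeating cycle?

7

a[0] = 7,  a[1] = 4,  a[2] = 0,  a[3] = 13,  a[4] = 8,  a[5] = 19,  a[6] = 26,  a[7] = 22,  a[8] = 4.
Since a[8] = a[1] = 4, the sequence is eventually periodic: after a pre-period of length 1 it cycles with period 7.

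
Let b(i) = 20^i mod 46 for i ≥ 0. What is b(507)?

Computing terms: b(0) = 1; b(1) = 20; b(2) = 32; b(3) = 42; b(4) = 12; b(5) = 10; b(6) = 16; b(7) = 44; b(8) = 6; b(9) = 28; b(10) = 8; b(11) = 22; b(12) = 26; b(13) = 14; b(14) = 4; b(15) = 34; b(16) = 36; b(17) = 30; b(18) = 2; b(19) = 40; b(20) = 18; b(21) = 38; b(22) = 24; b(23) = 20.
Since b(23) = b(1) = 20, the sequence is eventually periodic: after a pre-period of length 1 it cycles with period 22.
For i ≥ 1, b(i) depends only on (i - 1) mod 22. (507 - 1) mod 22 = 0, so b(507) = b(1) = 20.

20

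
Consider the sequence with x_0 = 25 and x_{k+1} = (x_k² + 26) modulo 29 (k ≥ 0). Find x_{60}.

4

x_0 = 25; x_1 = 13; x_2 = 21; x_3 = 3; x_4 = 6; x_5 = 4; x_6 = 13.
Since x_6 = x_1 = 13, the sequence is eventually periodic: after a pre-period of length 1 it cycles with period 5.
For k ≥ 1, x_k depends only on (k - 1) mod 5. (60 - 1) mod 5 = 4, so x_{60} = x_5 = 4.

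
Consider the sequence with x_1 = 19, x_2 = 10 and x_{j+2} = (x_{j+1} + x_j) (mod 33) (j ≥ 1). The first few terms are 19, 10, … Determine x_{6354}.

28

x_1 = 19; x_2 = 10; x_3 = 29; x_4 = 6; x_5 = 2; x_6 = 8; x_7 = 10; x_8 = 18; x_9 = 28; x_{10} = 13; x_{11} = 8; x_{12} = 21; x_{13} = 29; x_{14} = 17; x_{15} = 13; x_{16} = 30; x_{17} = 10; x_{18} = 7; x_{19} = 17; x_{20} = 24; x_{21} = 8; x_{22} = 32; x_{23} = 7; x_{24} = 6; x_{25} = 13; x_{26} = 19; x_{27} = 32; x_{28} = 18; x_{29} = 17; x_{30} = 2; x_{31} = 19; x_{32} = 21; x_{33} = 7; x_{34} = 28; x_{35} = 2; x_{36} = 30; x_{37} = 32; x_{38} = 29; x_{39} = 28; x_{40} = 24; x_{41} = 19; x_{42} = 10.
The sequence repeats with period 40.
(6354 - 1) mod 40 = 33, so x_{6354} = x_{34} = 28.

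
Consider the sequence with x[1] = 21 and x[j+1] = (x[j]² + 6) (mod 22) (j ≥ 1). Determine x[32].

Computing terms: x[1] = 21,  x[2] = 7,  x[3] = 11,  x[4] = 17,  x[5] = 9,  x[6] = 21.
The sequence repeats with period 5.
So x[32] = x[1 + ((32-1) mod 5)] = x[2] = 7.

7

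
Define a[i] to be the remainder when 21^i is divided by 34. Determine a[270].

33

a[0] = 1,  a[1] = 21,  a[2] = 33,  a[3] = 13,  a[4] = 1.
The sequence repeats with period 4.
So a[270] = a[0 + ((270-0) mod 4)] = a[2] = 33.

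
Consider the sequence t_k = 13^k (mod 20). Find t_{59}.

17

Listing terms: t_0 = 1; t_1 = 13; t_2 = 9; t_3 = 17; t_4 = 1.
The sequence repeats with period 4.
(59 - 0) mod 4 = 3, so t_{59} = t_3 = 17.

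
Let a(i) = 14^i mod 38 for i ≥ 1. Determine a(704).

a(1) = 14,  a(2) = 6,  a(3) = 8,  a(4) = 36,  a(5) = 10,  a(6) = 26,  a(7) = 22,  a(8) = 4,  a(9) = 18,  a(10) = 24,  a(11) = 32,  a(12) = 30,  a(13) = 2,  a(14) = 28,  a(15) = 12,  a(16) = 16,  a(17) = 34,  a(18) = 20,  a(19) = 14.
Since a(19) = a(1) = 14, the sequence is periodic with period 18.
(704 - 1) mod 18 = 1, so a(704) = a(2) = 6.

6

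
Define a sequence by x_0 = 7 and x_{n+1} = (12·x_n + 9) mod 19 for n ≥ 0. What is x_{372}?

Computing terms: x_0 = 7; x_1 = 17; x_2 = 4; x_3 = 0; x_4 = 9; x_5 = 3; x_6 = 7.
The sequence repeats with period 6.
So x_{372} = x_{0 + ((372-0) mod 6)} = x_0 = 7.

7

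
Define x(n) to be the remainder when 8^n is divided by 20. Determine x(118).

Computing terms: x(1) = 8, x(2) = 4, x(3) = 12, x(4) = 16, x(5) = 8.
Since x(5) = x(1) = 8, the sequence is periodic with period 4.
(118 - 1) mod 4 = 1, so x(118) = x(2) = 4.

4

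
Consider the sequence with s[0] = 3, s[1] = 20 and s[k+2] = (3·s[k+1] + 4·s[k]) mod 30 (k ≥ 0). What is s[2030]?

Listing terms: s[0] = 3; s[1] = 20; s[2] = 12; s[3] = 26; s[4] = 6; s[5] = 2; s[6] = 0; s[7] = 8; s[8] = 24; s[9] = 14; s[10] = 18; s[11] = 20; s[12] = 12.
Since (s[11], s[12]) = (s[1], s[2]) = (20, 12) (two consecutive terms determine the rest), the sequence is eventually periodic: after a pre-period of length 1 it cycles with period 10.
For k ≥ 1, s[k] depends only on (k - 1) mod 10. (2030 - 1) mod 10 = 9, so s[2030] = s[10] = 18.

18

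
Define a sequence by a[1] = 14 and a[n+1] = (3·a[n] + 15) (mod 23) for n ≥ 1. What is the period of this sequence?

Computing terms: a[1] = 14, a[2] = 11, a[3] = 2, a[4] = 21, a[5] = 9, a[6] = 19, a[7] = 3, a[8] = 1, a[9] = 18, a[10] = 0, a[11] = 15, a[12] = 14.
The sequence repeats with period 11.

11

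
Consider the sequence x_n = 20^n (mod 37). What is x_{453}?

Computing terms: x_1 = 20; x_2 = 30; x_3 = 8; x_4 = 12; x_5 = 18; x_6 = 27; x_7 = 22; x_8 = 33; x_9 = 31; x_{10} = 28; x_{11} = 5; x_{12} = 26; x_{13} = 2; x_{14} = 3; x_{15} = 23; x_{16} = 16; x_{17} = 24; x_{18} = 36; x_{19} = 17; x_{20} = 7; x_{21} = 29; x_{22} = 25; x_{23} = 19; x_{24} = 10; x_{25} = 15; x_{26} = 4; x_{27} = 6; x_{28} = 9; x_{29} = 32; x_{30} = 11; x_{31} = 35; x_{32} = 34; x_{33} = 14; x_{34} = 21; x_{35} = 13; x_{36} = 1; x_{37} = 20.
Since x_{37} = x_1 = 20, the sequence is periodic with period 36.
So x_{453} = x_{1 + ((453-1) mod 36)} = x_{21} = 29.

29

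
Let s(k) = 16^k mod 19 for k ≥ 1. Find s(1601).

Computing terms: s(1) = 16, s(2) = 9, s(3) = 11, s(4) = 5, s(5) = 4, s(6) = 7, s(7) = 17, s(8) = 6, s(9) = 1, s(10) = 16.
Since s(10) = s(1) = 16, the sequence is periodic with period 9.
So s(1601) = s(1 + ((1601-1) mod 9)) = s(8) = 6.

6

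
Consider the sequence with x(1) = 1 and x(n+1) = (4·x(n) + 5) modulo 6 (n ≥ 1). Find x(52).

Listing terms: x(1) = 1, x(2) = 3, x(3) = 5, x(4) = 1.
The sequence repeats with period 3.
So x(52) = x(1 + ((52-1) mod 3)) = x(1) = 1.

1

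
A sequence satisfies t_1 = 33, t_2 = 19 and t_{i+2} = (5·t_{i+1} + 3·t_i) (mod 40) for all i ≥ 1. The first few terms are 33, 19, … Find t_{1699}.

Listing terms: t_1 = 33; t_2 = 19; t_3 = 34; t_4 = 27; t_5 = 37; t_6 = 26; t_7 = 1; t_8 = 3; t_9 = 18; t_{10} = 19; t_{11} = 29; t_{12} = 2; t_{13} = 17; t_{14} = 11; t_{15} = 26; t_{16} = 3; t_{17} = 13; t_{18} = 34; t_{19} = 9; t_{20} = 27; t_{21} = 2; t_{22} = 11; t_{23} = 21; t_{24} = 18; t_{25} = 33; t_{26} = 19.
Since (t_{25}, t_{26}) = (t_1, t_2) = (33, 19) (two consecutive terms determine the rest), the sequence is periodic with period 24.
So t_{1699} = t_{1 + ((1699-1) mod 24)} = t_{19} = 9.

9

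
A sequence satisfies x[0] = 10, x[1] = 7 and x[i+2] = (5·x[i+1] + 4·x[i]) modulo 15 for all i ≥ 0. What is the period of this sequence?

x[0] = 10,  x[1] = 7,  x[2] = 0,  x[3] = 13,  x[4] = 5,  x[5] = 2,  x[6] = 0,  x[7] = 8,  x[8] = 10,  x[9] = 7.
Since (x[8], x[9]) = (x[0], x[1]) = (10, 7) (two consecutive terms determine the rest), the sequence is periodic with period 8.

8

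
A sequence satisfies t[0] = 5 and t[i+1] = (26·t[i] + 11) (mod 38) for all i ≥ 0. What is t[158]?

29

t[0] = 5,  t[1] = 27,  t[2] = 29,  t[3] = 5.
Since t[3] = t[0] = 5, the sequence is periodic with period 3.
So t[158] = t[0 + ((158-0) mod 3)] = t[2] = 29.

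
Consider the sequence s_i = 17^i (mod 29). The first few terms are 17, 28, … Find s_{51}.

12

Listing terms: s_1 = 17; s_2 = 28; s_3 = 12; s_4 = 1; s_5 = 17.
The sequence repeats with period 4.
So s_{51} = s_{1 + ((51-1) mod 4)} = s_3 = 12.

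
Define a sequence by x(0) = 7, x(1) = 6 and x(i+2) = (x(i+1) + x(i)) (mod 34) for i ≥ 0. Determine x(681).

We have x(0) = 7, x(1) = 6, x(2) = 13, x(3) = 19, x(4) = 32, x(5) = 17, x(6) = 15, x(7) = 32, x(8) = 13, x(9) = 11, x(10) = 24, x(11) = 1, x(12) = 25, x(13) = 26, x(14) = 17, x(15) = 9, x(16) = 26, x(17) = 1, x(18) = 27, x(19) = 28, x(20) = 21, x(21) = 15, x(22) = 2, x(23) = 17, x(24) = 19, x(25) = 2, x(26) = 21, x(27) = 23, x(28) = 10, x(29) = 33, x(30) = 9, x(31) = 8, x(32) = 17, x(33) = 25, x(34) = 8, x(35) = 33, x(36) = 7, x(37) = 6.
The sequence repeats with period 36.
So x(681) = x(0 + ((681-0) mod 36)) = x(33) = 25.

25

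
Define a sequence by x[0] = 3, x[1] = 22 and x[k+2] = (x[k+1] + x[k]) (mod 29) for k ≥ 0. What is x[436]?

25

Computing terms: x[0] = 3, x[1] = 22, x[2] = 25, x[3] = 18, x[4] = 14, x[5] = 3, x[6] = 17, x[7] = 20, x[8] = 8, x[9] = 28, x[10] = 7, x[11] = 6, x[12] = 13, x[13] = 19, x[14] = 3, x[15] = 22.
Since (x[14], x[15]) = (x[0], x[1]) = (3, 22) (two consecutive terms determine the rest), the sequence is periodic with period 14.
So x[436] = x[0 + ((436-0) mod 14)] = x[2] = 25.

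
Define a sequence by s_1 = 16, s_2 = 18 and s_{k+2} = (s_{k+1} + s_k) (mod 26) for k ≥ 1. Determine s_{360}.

14

We have s_1 = 16,  s_2 = 18,  s_3 = 8,  s_4 = 0,  s_5 = 8,  s_6 = 8,  s_7 = 16,  s_8 = 24,  s_9 = 14,  s_{10} = 12,  s_{11} = 0,  s_{12} = 12,  s_{13} = 12,  s_{14} = 24,  s_{15} = 10,  s_{16} = 8,  s_{17} = 18,  s_{18} = 0,  s_{19} = 18,  s_{20} = 18,  s_{21} = 10,  s_{22} = 2,  s_{23} = 12,  s_{24} = 14,  s_{25} = 0,  s_{26} = 14,  s_{27} = 14,  s_{28} = 2,  s_{29} = 16,  s_{30} = 18.
Since (s_{29}, s_{30}) = (s_1, s_2) = (16, 18) (two consecutive terms determine the rest), the sequence is periodic with period 28.
(360 - 1) mod 28 = 23, so s_{360} = s_{24} = 14.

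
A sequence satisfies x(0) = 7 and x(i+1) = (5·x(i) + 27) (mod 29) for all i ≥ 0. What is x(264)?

We have x(0) = 7; x(1) = 4; x(2) = 18; x(3) = 1; x(4) = 3; x(5) = 13; x(6) = 5; x(7) = 23; x(8) = 26; x(9) = 12; x(10) = 0; x(11) = 27; x(12) = 17; x(13) = 25; x(14) = 7.
Since x(14) = x(0) = 7, the sequence is periodic with period 14.
(264 - 0) mod 14 = 12, so x(264) = x(12) = 17.

17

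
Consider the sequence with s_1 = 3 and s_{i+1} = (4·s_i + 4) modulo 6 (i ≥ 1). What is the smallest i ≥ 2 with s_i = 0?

4

We have s_1 = 3; s_2 = 4; s_3 = 2; s_4 = 0; s_5 = 4.
Since s_5 = s_2 = 4, the sequence is eventually periodic: after a pre-period of length 1 it cycles with period 3.
The value 0 first appears (with i ≥ 2) at s_4.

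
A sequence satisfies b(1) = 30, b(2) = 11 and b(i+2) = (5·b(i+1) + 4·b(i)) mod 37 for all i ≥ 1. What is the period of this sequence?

b(1) = 30, b(2) = 11, b(3) = 27, b(4) = 31, b(5) = 4, b(6) = 33, b(7) = 33, b(8) = 1, b(9) = 26, b(10) = 23, b(11) = 34, b(12) = 3, b(13) = 3, b(14) = 27, b(15) = 36, b(16) = 29, b(17) = 30, b(18) = 7, b(19) = 7, b(20) = 26, b(21) = 10, b(22) = 6, b(23) = 33, b(24) = 4, b(25) = 4, b(26) = 36, b(27) = 11, b(28) = 14, b(29) = 3, b(30) = 34, b(31) = 34, b(32) = 10, b(33) = 1, b(34) = 8, b(35) = 7, b(36) = 30, b(37) = 30, b(38) = 11.
Since (b(37), b(38)) = (b(1), b(2)) = (30, 11) (two consecutive terms determine the rest), the sequence is periodic with period 36.

36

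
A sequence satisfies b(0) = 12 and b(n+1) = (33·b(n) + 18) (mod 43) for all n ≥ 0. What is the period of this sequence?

42

We have b(0) = 12,  b(1) = 27,  b(2) = 6,  b(3) = 1,  b(4) = 8,  b(5) = 24,  b(6) = 36,  b(7) = 2,  b(8) = 41,  b(9) = 38,  b(10) = 25,  b(11) = 26,  b(12) = 16,  b(13) = 30,  b(14) = 19,  b(15) = 0,  b(16) = 18,  b(17) = 10,  b(18) = 4,  b(19) = 21,  b(20) = 23,  b(21) = 3,  b(22) = 31,  b(23) = 9,  b(24) = 14,  b(25) = 7,  b(26) = 34,  b(27) = 22,  b(28) = 13,  b(29) = 17,  b(30) = 20,  b(31) = 33,  b(32) = 32,  b(33) = 42,  b(34) = 28,  b(35) = 39,  b(36) = 15,  b(37) = 40,  b(38) = 5,  b(39) = 11,  b(40) = 37,  b(41) = 35,  b(42) = 12.
Since b(42) = b(0) = 12, the sequence is periodic with period 42.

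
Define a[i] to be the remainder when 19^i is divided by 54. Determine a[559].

19

We have a[0] = 1,  a[1] = 19,  a[2] = 37,  a[3] = 1.
Since a[3] = a[0] = 1, the sequence is periodic with period 3.
(559 - 0) mod 3 = 1, so a[559] = a[1] = 19.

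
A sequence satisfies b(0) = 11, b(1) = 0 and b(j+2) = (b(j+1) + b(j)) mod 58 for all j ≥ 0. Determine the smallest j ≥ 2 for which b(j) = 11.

We have b(0) = 11; b(1) = 0; b(2) = 11; b(3) = 11; b(4) = 22; b(5) = 33; b(6) = 55; b(7) = 30; b(8) = 27; b(9) = 57; b(10) = 26; b(11) = 25; b(12) = 51; b(13) = 18; b(14) = 11; b(15) = 29; b(16) = 40; b(17) = 11; b(18) = 51; b(19) = 4; b(20) = 55; b(21) = 1; b(22) = 56; b(23) = 57; b(24) = 55; b(25) = 54; b(26) = 51; b(27) = 47; b(28) = 40; b(29) = 29; b(30) = 11; b(31) = 40; b(32) = 51; b(33) = 33; b(34) = 26; b(35) = 1; b(36) = 27; b(37) = 28; b(38) = 55; b(39) = 25; b(40) = 22; b(41) = 47; b(42) = 11; b(43) = 0.
Since (b(42), b(43)) = (b(0), b(1)) = (11, 0) (two consecutive terms determine the rest), the sequence is periodic with period 42.
The value 11 first appears (with j ≥ 2) at b(2).

2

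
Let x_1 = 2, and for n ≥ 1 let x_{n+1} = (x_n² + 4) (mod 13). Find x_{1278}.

7

Listing terms: x_1 = 2,  x_2 = 8,  x_3 = 3,  x_4 = 0,  x_5 = 4,  x_6 = 7,  x_7 = 1,  x_8 = 5,  x_9 = 3.
Since x_9 = x_3 = 3, the sequence is eventually periodic: after a pre-period of length 2 it cycles with period 6.
For n ≥ 3, x_n depends only on (n - 3) mod 6. (1278 - 3) mod 6 = 3, so x_{1278} = x_6 = 7.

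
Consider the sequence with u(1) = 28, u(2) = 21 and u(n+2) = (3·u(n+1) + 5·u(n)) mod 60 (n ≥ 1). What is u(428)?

u(1) = 28; u(2) = 21; u(3) = 23; u(4) = 54; u(5) = 37; u(6) = 21; u(7) = 8; u(8) = 9; u(9) = 7; u(10) = 6; u(11) = 53; u(12) = 9; u(13) = 52; u(14) = 21; u(15) = 23.
Since (u(14), u(15)) = (u(2), u(3)) = (21, 23) (two consecutive terms determine the rest), the sequence is eventually periodic: after a pre-period of length 1 it cycles with period 12.
For n ≥ 2, u(n) depends only on (n - 2) mod 12. (428 - 2) mod 12 = 6, so u(428) = u(8) = 9.

9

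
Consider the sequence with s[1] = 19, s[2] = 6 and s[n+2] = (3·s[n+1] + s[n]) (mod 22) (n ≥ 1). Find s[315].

s[1] = 19; s[2] = 6; s[3] = 15; s[4] = 7; s[5] = 14; s[6] = 5; s[7] = 7; s[8] = 4; s[9] = 19; s[10] = 17; s[11] = 4; s[12] = 7; s[13] = 3; s[14] = 16; s[15] = 7; s[16] = 15; s[17] = 8; s[18] = 17; s[19] = 15; s[20] = 18; s[21] = 3; s[22] = 5; s[23] = 18; s[24] = 15; s[25] = 19; s[26] = 6.
Since (s[25], s[26]) = (s[1], s[2]) = (19, 6) (two consecutive terms determine the rest), the sequence is periodic with period 24.
(315 - 1) mod 24 = 2, so s[315] = s[3] = 15.

15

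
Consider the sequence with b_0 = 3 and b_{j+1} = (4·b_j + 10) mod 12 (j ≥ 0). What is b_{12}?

6

We have b_0 = 3; b_1 = 10; b_2 = 2; b_3 = 6; b_4 = 10.
Since b_4 = b_1 = 10, the sequence is eventually periodic: after a pre-period of length 1 it cycles with period 3.
For j ≥ 1, b_j depends only on (j - 1) mod 3. (12 - 1) mod 3 = 2, so b_{12} = b_3 = 6.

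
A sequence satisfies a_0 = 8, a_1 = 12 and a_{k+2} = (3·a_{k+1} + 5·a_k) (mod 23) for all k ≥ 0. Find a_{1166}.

8

Computing terms: a_0 = 8, a_1 = 12, a_2 = 7, a_3 = 12, a_4 = 2, a_5 = 20, a_6 = 1, a_7 = 11, a_8 = 15, a_9 = 8, a_{10} = 7, a_{11} = 15, a_{12} = 11, a_{13} = 16, a_{14} = 11, a_{15} = 21, a_{16} = 3, a_{17} = 22, a_{18} = 12, a_{19} = 8, a_{20} = 15, a_{21} = 16, a_{22} = 8, a_{23} = 12.
Since (a_{22}, a_{23}) = (a_0, a_1) = (8, 12) (two consecutive terms determine the rest), the sequence is periodic with period 22.
(1166 - 0) mod 22 = 0, so a_{1166} = a_0 = 8.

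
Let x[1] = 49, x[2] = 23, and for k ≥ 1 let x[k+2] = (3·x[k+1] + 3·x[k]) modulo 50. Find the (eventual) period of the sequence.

12

We have x[1] = 49,  x[2] = 23,  x[3] = 16,  x[4] = 17,  x[5] = 49,  x[6] = 48,  x[7] = 41,  x[8] = 17,  x[9] = 24,  x[10] = 23,  x[11] = 41,  x[12] = 42,  x[13] = 49,  x[14] = 23.
Since (x[13], x[14]) = (x[1], x[2]) = (49, 23) (two consecutive terms determine the rest), the sequence is periodic with period 12.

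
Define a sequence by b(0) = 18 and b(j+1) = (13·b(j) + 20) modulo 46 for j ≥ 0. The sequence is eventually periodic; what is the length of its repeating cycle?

Computing terms: b(0) = 18, b(1) = 24, b(2) = 10, b(3) = 12, b(4) = 38, b(5) = 8, b(6) = 32, b(7) = 22, b(8) = 30, b(9) = 42, b(10) = 14, b(11) = 18.
The sequence repeats with period 11.

11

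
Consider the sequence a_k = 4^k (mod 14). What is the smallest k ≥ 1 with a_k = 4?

We have a_0 = 1; a_1 = 4; a_2 = 2; a_3 = 8; a_4 = 4.
Since a_4 = a_1 = 4, the sequence is eventually periodic: after a pre-period of length 1 it cycles with period 3.
The value 4 first appears (with k ≥ 1) at a_1.

1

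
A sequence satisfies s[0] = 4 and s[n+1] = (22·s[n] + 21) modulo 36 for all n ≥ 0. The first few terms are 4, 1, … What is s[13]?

We have s[0] = 4,  s[1] = 1,  s[2] = 7,  s[3] = 31,  s[4] = 19,  s[5] = 7.
Since s[5] = s[2] = 7, the sequence is eventually periodic: after a pre-period of length 2 it cycles with period 3.
For n ≥ 2, s[n] depends only on (n - 2) mod 3. (13 - 2) mod 3 = 2, so s[13] = s[4] = 19.

19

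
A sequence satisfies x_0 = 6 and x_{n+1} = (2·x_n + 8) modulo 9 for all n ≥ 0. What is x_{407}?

x_0 = 6; x_1 = 2; x_2 = 3; x_3 = 5; x_4 = 0; x_5 = 8; x_6 = 6.
The sequence repeats with period 6.
So x_{407} = x_{0 + ((407-0) mod 6)} = x_5 = 8.

8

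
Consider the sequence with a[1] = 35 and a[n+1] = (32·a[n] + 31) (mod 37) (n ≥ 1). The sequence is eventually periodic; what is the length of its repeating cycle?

We have a[1] = 35; a[2] = 4; a[3] = 11; a[4] = 13; a[5] = 3; a[6] = 16; a[7] = 25; a[8] = 17; a[9] = 20; a[10] = 5; a[11] = 6; a[12] = 1; a[13] = 26; a[14] = 12; a[15] = 8; a[16] = 28; a[17] = 2; a[18] = 21; a[19] = 0; a[20] = 31; a[21] = 24; a[22] = 22; a[23] = 32; a[24] = 19; a[25] = 10; a[26] = 18; a[27] = 15; a[28] = 30; a[29] = 29; a[30] = 34; a[31] = 9; a[32] = 23; a[33] = 27; a[34] = 7; a[35] = 33; a[36] = 14; a[37] = 35.
The sequence repeats with period 36.

36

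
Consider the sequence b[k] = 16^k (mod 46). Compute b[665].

b[0] = 1,  b[1] = 16,  b[2] = 26,  b[3] = 2,  b[4] = 32,  b[5] = 6,  b[6] = 4,  b[7] = 18,  b[8] = 12,  b[9] = 8,  b[10] = 36,  b[11] = 24,  b[12] = 16.
Since b[12] = b[1] = 16, the sequence is eventually periodic: after a pre-period of length 1 it cycles with period 11.
For k ≥ 1, b[k] depends only on (k - 1) mod 11. (665 - 1) mod 11 = 4, so b[665] = b[5] = 6.

6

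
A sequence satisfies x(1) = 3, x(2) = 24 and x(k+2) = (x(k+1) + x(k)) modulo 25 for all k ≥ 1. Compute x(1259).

Computing terms: x(1) = 3,  x(2) = 24,  x(3) = 2,  x(4) = 1,  x(5) = 3,  x(6) = 4,  x(7) = 7,  x(8) = 11,  x(9) = 18,  x(10) = 4,  x(11) = 22,  x(12) = 1,  x(13) = 23,  x(14) = 24,  x(15) = 22,  x(16) = 21,  x(17) = 18,  x(18) = 14,  x(19) = 7,  x(20) = 21,  x(21) = 3,  x(22) = 24.
Since (x(21), x(22)) = (x(1), x(2)) = (3, 24) (two consecutive terms determine the rest), the sequence is periodic with period 20.
(1259 - 1) mod 20 = 18, so x(1259) = x(19) = 7.

7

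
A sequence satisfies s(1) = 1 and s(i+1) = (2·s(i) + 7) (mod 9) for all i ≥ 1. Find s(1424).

0

We have s(1) = 1; s(2) = 0; s(3) = 7; s(4) = 3; s(5) = 4; s(6) = 6; s(7) = 1.
Since s(7) = s(1) = 1, the sequence is periodic with period 6.
So s(1424) = s(1 + ((1424-1) mod 6)) = s(2) = 0.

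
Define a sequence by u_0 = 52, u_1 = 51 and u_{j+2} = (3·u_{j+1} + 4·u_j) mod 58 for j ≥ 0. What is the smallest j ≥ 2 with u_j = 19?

6

u_0 = 52, u_1 = 51, u_2 = 13, u_3 = 11, u_4 = 27, u_5 = 9, u_6 = 19, u_7 = 35, u_8 = 7, u_9 = 45, u_{10} = 47, u_{11} = 31, u_{12} = 49, u_{13} = 39, u_{14} = 23, u_{15} = 51, u_{16} = 13.
Since (u_{15}, u_{16}) = (u_1, u_2) = (51, 13) (two consecutive terms determine the rest), the sequence is eventually periodic: after a pre-period of length 1 it cycles with period 14.
The value 19 first appears (with j ≥ 2) at u_6.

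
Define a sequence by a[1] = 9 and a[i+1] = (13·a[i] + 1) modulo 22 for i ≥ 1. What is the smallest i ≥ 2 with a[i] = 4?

10

Computing terms: a[1] = 9; a[2] = 8; a[3] = 17; a[4] = 2; a[5] = 5; a[6] = 0; a[7] = 1; a[8] = 14; a[9] = 7; a[10] = 4; a[11] = 9.
Since a[11] = a[1] = 9, the sequence is periodic with period 10.
The value 4 first appears (with i ≥ 2) at a[10].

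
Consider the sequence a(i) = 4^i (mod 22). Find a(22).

Computing terms: a(0) = 1,  a(1) = 4,  a(2) = 16,  a(3) = 20,  a(4) = 14,  a(5) = 12,  a(6) = 4.
Since a(6) = a(1) = 4, the sequence is eventually periodic: after a pre-period of length 1 it cycles with period 5.
For i ≥ 1, a(i) depends only on (i - 1) mod 5. (22 - 1) mod 5 = 1, so a(22) = a(2) = 16.

16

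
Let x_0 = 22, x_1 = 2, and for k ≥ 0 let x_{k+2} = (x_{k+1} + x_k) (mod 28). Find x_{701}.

8

We have x_0 = 22; x_1 = 2; x_2 = 24; x_3 = 26; x_4 = 22; x_5 = 20; x_6 = 14; x_7 = 6; x_8 = 20; x_9 = 26; x_{10} = 18; x_{11} = 16; x_{12} = 6; x_{13} = 22; x_{14} = 0; x_{15} = 22; x_{16} = 22; x_{17} = 16; x_{18} = 10; x_{19} = 26; x_{20} = 8; x_{21} = 6; x_{22} = 14; x_{23} = 20; x_{24} = 6; x_{25} = 26; x_{26} = 4; x_{27} = 2; x_{28} = 6; x_{29} = 8; x_{30} = 14; x_{31} = 22; x_{32} = 8; x_{33} = 2; x_{34} = 10; x_{35} = 12; x_{36} = 22; x_{37} = 6; x_{38} = 0; x_{39} = 6; x_{40} = 6; x_{41} = 12; x_{42} = 18; x_{43} = 2; x_{44} = 20; x_{45} = 22; x_{46} = 14; x_{47} = 8; x_{48} = 22; x_{49} = 2.
Since (x_{48}, x_{49}) = (x_0, x_1) = (22, 2) (two consecutive terms determine the rest), the sequence is periodic with period 48.
So x_{701} = x_{0 + ((701-0) mod 48)} = x_{29} = 8.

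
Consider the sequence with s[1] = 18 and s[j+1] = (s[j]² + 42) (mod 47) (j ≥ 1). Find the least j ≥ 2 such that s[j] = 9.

7

Computing terms: s[1] = 18, s[2] = 37, s[3] = 1, s[4] = 43, s[5] = 11, s[6] = 22, s[7] = 9, s[8] = 29, s[9] = 37.
Since s[9] = s[2] = 37, the sequence is eventually periodic: after a pre-period of length 1 it cycles with period 7.
The value 9 first appears (with j ≥ 2) at s[7].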